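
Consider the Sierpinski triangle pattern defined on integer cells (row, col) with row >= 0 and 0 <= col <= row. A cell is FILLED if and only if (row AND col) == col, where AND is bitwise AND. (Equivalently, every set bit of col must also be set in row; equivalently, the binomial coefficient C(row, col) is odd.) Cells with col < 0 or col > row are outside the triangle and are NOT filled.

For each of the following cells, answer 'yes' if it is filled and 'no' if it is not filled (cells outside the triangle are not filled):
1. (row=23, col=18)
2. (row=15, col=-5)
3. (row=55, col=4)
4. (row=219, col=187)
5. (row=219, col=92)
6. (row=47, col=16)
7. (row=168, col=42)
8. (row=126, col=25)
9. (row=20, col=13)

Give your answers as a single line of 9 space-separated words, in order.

(23,18): row=0b10111, col=0b10010, row AND col = 0b10010 = 18; 18 == 18 -> filled
(15,-5): col outside [0, 15] -> not filled
(55,4): row=0b110111, col=0b100, row AND col = 0b100 = 4; 4 == 4 -> filled
(219,187): row=0b11011011, col=0b10111011, row AND col = 0b10011011 = 155; 155 != 187 -> empty
(219,92): row=0b11011011, col=0b1011100, row AND col = 0b1011000 = 88; 88 != 92 -> empty
(47,16): row=0b101111, col=0b10000, row AND col = 0b0 = 0; 0 != 16 -> empty
(168,42): row=0b10101000, col=0b101010, row AND col = 0b101000 = 40; 40 != 42 -> empty
(126,25): row=0b1111110, col=0b11001, row AND col = 0b11000 = 24; 24 != 25 -> empty
(20,13): row=0b10100, col=0b1101, row AND col = 0b100 = 4; 4 != 13 -> empty

Answer: yes no yes no no no no no no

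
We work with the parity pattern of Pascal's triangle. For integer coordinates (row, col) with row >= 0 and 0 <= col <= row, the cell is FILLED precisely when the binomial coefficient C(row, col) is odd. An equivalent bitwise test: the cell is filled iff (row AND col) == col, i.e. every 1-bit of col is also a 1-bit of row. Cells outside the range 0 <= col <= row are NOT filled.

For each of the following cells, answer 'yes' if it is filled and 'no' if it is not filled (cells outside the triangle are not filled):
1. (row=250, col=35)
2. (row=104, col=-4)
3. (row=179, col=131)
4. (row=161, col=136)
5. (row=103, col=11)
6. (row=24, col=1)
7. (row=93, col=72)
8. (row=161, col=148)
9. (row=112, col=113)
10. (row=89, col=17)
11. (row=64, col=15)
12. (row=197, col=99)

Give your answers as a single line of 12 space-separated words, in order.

(250,35): row=0b11111010, col=0b100011, row AND col = 0b100010 = 34; 34 != 35 -> empty
(104,-4): col outside [0, 104] -> not filled
(179,131): row=0b10110011, col=0b10000011, row AND col = 0b10000011 = 131; 131 == 131 -> filled
(161,136): row=0b10100001, col=0b10001000, row AND col = 0b10000000 = 128; 128 != 136 -> empty
(103,11): row=0b1100111, col=0b1011, row AND col = 0b11 = 3; 3 != 11 -> empty
(24,1): row=0b11000, col=0b1, row AND col = 0b0 = 0; 0 != 1 -> empty
(93,72): row=0b1011101, col=0b1001000, row AND col = 0b1001000 = 72; 72 == 72 -> filled
(161,148): row=0b10100001, col=0b10010100, row AND col = 0b10000000 = 128; 128 != 148 -> empty
(112,113): col outside [0, 112] -> not filled
(89,17): row=0b1011001, col=0b10001, row AND col = 0b10001 = 17; 17 == 17 -> filled
(64,15): row=0b1000000, col=0b1111, row AND col = 0b0 = 0; 0 != 15 -> empty
(197,99): row=0b11000101, col=0b1100011, row AND col = 0b1000001 = 65; 65 != 99 -> empty

Answer: no no yes no no no yes no no yes no no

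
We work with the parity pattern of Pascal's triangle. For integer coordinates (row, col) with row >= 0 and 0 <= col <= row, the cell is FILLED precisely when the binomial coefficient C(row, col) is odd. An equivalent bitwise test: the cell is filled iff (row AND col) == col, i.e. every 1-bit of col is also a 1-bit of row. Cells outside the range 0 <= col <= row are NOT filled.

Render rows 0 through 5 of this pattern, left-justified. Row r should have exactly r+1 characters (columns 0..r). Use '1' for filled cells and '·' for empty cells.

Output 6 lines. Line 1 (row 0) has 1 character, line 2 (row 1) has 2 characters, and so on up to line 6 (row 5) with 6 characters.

Answer: 1
11
1·1
1111
1···1
11··11

Derivation:
r0=0: 1
r1=1: 11
r2=10: 1·1
r3=11: 1111
r4=100: 1···1
r5=101: 11··11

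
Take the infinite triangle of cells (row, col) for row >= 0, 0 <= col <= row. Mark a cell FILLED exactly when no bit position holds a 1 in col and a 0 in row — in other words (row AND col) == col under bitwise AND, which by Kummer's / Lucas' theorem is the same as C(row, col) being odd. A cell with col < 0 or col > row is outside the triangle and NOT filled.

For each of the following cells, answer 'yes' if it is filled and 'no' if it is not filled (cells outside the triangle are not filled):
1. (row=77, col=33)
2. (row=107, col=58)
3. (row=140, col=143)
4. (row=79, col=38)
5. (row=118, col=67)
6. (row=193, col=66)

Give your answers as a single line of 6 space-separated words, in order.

Answer: no no no no no no

Derivation:
(77,33): row=0b1001101, col=0b100001, row AND col = 0b1 = 1; 1 != 33 -> empty
(107,58): row=0b1101011, col=0b111010, row AND col = 0b101010 = 42; 42 != 58 -> empty
(140,143): col outside [0, 140] -> not filled
(79,38): row=0b1001111, col=0b100110, row AND col = 0b110 = 6; 6 != 38 -> empty
(118,67): row=0b1110110, col=0b1000011, row AND col = 0b1000010 = 66; 66 != 67 -> empty
(193,66): row=0b11000001, col=0b1000010, row AND col = 0b1000000 = 64; 64 != 66 -> empty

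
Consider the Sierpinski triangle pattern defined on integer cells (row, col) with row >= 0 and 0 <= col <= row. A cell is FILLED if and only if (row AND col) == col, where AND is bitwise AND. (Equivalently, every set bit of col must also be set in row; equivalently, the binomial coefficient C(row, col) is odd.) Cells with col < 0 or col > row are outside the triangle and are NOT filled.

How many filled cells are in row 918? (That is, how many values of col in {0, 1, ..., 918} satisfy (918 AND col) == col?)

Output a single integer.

918 in binary = 1110010110
popcount(918) = number of 1-bits in 1110010110 = 6
A col c satisfies (918 AND c) == c iff every set bit of c is also set in 918; each of the 6 set bits of 918 can independently be on or off in c.
count = 2^6 = 64

Answer: 64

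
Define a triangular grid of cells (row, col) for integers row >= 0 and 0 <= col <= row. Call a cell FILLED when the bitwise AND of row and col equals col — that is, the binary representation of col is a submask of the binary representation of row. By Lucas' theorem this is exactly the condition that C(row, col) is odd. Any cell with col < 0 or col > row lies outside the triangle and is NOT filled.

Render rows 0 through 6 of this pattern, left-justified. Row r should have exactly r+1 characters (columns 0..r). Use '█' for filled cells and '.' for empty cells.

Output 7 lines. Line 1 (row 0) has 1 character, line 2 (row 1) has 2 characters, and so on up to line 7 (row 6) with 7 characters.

r0=0: █
r1=1: ██
r2=10: █.█
r3=11: ████
r4=100: █...█
r5=101: ██..██
r6=110: █.█.█.█

Answer: █
██
█.█
████
█...█
██..██
█.█.█.█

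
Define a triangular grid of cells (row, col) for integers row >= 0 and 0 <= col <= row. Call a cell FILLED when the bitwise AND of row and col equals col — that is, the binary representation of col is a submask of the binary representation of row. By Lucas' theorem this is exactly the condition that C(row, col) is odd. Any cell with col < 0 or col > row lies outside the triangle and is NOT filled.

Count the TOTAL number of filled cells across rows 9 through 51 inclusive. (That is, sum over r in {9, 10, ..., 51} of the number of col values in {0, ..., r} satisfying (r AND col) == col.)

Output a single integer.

Answer: 412

Derivation:
r9=1001 pc2: +4 =4
r10=1010 pc2: +4 =8
r11=1011 pc3: +8 =16
r12=1100 pc2: +4 =20
r13=1101 pc3: +8 =28
r14=1110 pc3: +8 =36
r15=1111 pc4: +16 =52
r16=10000 pc1: +2 =54
r17=10001 pc2: +4 =58
r18=10010 pc2: +4 =62
r19=10011 pc3: +8 =70
r20=10100 pc2: +4 =74
r21=10101 pc3: +8 =82
r22=10110 pc3: +8 =90
r23=10111 pc4: +16 =106
r24=11000 pc2: +4 =110
r25=11001 pc3: +8 =118
r26=11010 pc3: +8 =126
r27=11011 pc4: +16 =142
r28=11100 pc3: +8 =150
r29=11101 pc4: +16 =166
r30=11110 pc4: +16 =182
r31=11111 pc5: +32 =214
r32=100000 pc1: +2 =216
r33=100001 pc2: +4 =220
r34=100010 pc2: +4 =224
r35=100011 pc3: +8 =232
r36=100100 pc2: +4 =236
r37=100101 pc3: +8 =244
r38=100110 pc3: +8 =252
r39=100111 pc4: +16 =268
r40=101000 pc2: +4 =272
r41=101001 pc3: +8 =280
r42=101010 pc3: +8 =288
r43=101011 pc4: +16 =304
r44=101100 pc3: +8 =312
r45=101101 pc4: +16 =328
r46=101110 pc4: +16 =344
r47=101111 pc5: +32 =376
r48=110000 pc2: +4 =380
r49=110001 pc3: +8 =388
r50=110010 pc3: +8 =396
r51=110011 pc4: +16 =412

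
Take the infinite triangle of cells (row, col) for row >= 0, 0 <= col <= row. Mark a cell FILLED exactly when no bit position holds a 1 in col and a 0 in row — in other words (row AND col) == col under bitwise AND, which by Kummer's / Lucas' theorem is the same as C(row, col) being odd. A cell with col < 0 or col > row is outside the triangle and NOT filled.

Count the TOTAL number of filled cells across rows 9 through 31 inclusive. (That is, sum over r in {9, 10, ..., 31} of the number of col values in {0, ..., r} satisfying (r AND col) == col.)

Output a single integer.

r9=1001 pc2: +4 =4
r10=1010 pc2: +4 =8
r11=1011 pc3: +8 =16
r12=1100 pc2: +4 =20
r13=1101 pc3: +8 =28
r14=1110 pc3: +8 =36
r15=1111 pc4: +16 =52
r16=10000 pc1: +2 =54
r17=10001 pc2: +4 =58
r18=10010 pc2: +4 =62
r19=10011 pc3: +8 =70
r20=10100 pc2: +4 =74
r21=10101 pc3: +8 =82
r22=10110 pc3: +8 =90
r23=10111 pc4: +16 =106
r24=11000 pc2: +4 =110
r25=11001 pc3: +8 =118
r26=11010 pc3: +8 =126
r27=11011 pc4: +16 =142
r28=11100 pc3: +8 =150
r29=11101 pc4: +16 =166
r30=11110 pc4: +16 =182
r31=11111 pc5: +32 =214

Answer: 214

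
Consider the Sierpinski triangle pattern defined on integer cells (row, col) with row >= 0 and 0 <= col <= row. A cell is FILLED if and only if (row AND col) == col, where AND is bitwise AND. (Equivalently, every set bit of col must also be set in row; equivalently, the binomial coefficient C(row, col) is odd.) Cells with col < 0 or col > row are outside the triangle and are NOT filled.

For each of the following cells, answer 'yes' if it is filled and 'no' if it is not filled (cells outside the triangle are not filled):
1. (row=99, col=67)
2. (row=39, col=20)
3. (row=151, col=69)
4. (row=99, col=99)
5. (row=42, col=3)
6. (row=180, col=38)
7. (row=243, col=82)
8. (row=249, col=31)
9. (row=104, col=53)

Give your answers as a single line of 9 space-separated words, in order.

Answer: yes no no yes no no yes no no

Derivation:
(99,67): row=0b1100011, col=0b1000011, row AND col = 0b1000011 = 67; 67 == 67 -> filled
(39,20): row=0b100111, col=0b10100, row AND col = 0b100 = 4; 4 != 20 -> empty
(151,69): row=0b10010111, col=0b1000101, row AND col = 0b101 = 5; 5 != 69 -> empty
(99,99): row=0b1100011, col=0b1100011, row AND col = 0b1100011 = 99; 99 == 99 -> filled
(42,3): row=0b101010, col=0b11, row AND col = 0b10 = 2; 2 != 3 -> empty
(180,38): row=0b10110100, col=0b100110, row AND col = 0b100100 = 36; 36 != 38 -> empty
(243,82): row=0b11110011, col=0b1010010, row AND col = 0b1010010 = 82; 82 == 82 -> filled
(249,31): row=0b11111001, col=0b11111, row AND col = 0b11001 = 25; 25 != 31 -> empty
(104,53): row=0b1101000, col=0b110101, row AND col = 0b100000 = 32; 32 != 53 -> empty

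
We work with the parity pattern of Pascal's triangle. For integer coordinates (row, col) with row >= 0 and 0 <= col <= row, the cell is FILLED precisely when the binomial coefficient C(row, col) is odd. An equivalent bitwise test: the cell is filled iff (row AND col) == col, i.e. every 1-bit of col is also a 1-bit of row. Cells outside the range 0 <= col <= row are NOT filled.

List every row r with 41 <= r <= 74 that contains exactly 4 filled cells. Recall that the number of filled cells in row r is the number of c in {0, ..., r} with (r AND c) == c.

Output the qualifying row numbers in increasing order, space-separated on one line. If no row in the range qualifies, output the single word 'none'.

Answer: 48 65 66 68 72

Derivation:
Row r has 2^popcount(r) filled cells, so we need popcount(r) = log2(4) = 2.
Scan r = 41..74 and keep those with exactly 2 one-bits:
r=41=101001 popcount=3 -> skip
r=42=101010 popcount=3 -> skip
r=43=101011 popcount=4 -> skip
r=44=101100 popcount=3 -> skip
r=45=101101 popcount=4 -> skip
r=46=101110 popcount=4 -> skip
r=47=101111 popcount=5 -> skip
r=48=110000 popcount=2 -> KEEP
r=49=110001 popcount=3 -> skip
r=50=110010 popcount=3 -> skip
r=51=110011 popcount=4 -> skip
r=52=110100 popcount=3 -> skip
r=53=110101 popcount=4 -> skip
r=54=110110 popcount=4 -> skip
r=55=110111 popcount=5 -> skip
r=56=111000 popcount=3 -> skip
r=57=111001 popcount=4 -> skip
r=58=111010 popcount=4 -> skip
r=59=111011 popcount=5 -> skip
r=60=111100 popcount=4 -> skip
r=61=111101 popcount=5 -> skip
r=62=111110 popcount=5 -> skip
r=63=111111 popcount=6 -> skip
r=64=1000000 popcount=1 -> skip
r=65=1000001 popcount=2 -> KEEP
r=66=1000010 popcount=2 -> KEEP
r=67=1000011 popcount=3 -> skip
r=68=1000100 popcount=2 -> KEEP
r=69=1000101 popcount=3 -> skip
r=70=1000110 popcount=3 -> skip
r=71=1000111 popcount=4 -> skip
r=72=1001000 popcount=2 -> KEEP
r=73=1001001 popcount=3 -> skip
r=74=1001010 popcount=3 -> skip
Kept rows: 48 65 66 68 72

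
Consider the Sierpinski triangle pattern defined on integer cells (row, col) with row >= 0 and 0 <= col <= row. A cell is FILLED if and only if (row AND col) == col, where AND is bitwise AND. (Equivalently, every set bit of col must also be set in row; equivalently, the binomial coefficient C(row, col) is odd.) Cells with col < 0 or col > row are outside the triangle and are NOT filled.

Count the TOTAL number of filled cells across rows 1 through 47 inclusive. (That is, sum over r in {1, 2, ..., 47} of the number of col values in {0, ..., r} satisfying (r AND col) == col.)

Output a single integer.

Answer: 404

Derivation:
r1=1 pc1: +2 =2
r2=10 pc1: +2 =4
r3=11 pc2: +4 =8
r4=100 pc1: +2 =10
r5=101 pc2: +4 =14
r6=110 pc2: +4 =18
r7=111 pc3: +8 =26
r8=1000 pc1: +2 =28
r9=1001 pc2: +4 =32
r10=1010 pc2: +4 =36
r11=1011 pc3: +8 =44
r12=1100 pc2: +4 =48
r13=1101 pc3: +8 =56
r14=1110 pc3: +8 =64
r15=1111 pc4: +16 =80
r16=10000 pc1: +2 =82
r17=10001 pc2: +4 =86
r18=10010 pc2: +4 =90
r19=10011 pc3: +8 =98
r20=10100 pc2: +4 =102
r21=10101 pc3: +8 =110
r22=10110 pc3: +8 =118
r23=10111 pc4: +16 =134
r24=11000 pc2: +4 =138
r25=11001 pc3: +8 =146
r26=11010 pc3: +8 =154
r27=11011 pc4: +16 =170
r28=11100 pc3: +8 =178
r29=11101 pc4: +16 =194
r30=11110 pc4: +16 =210
r31=11111 pc5: +32 =242
r32=100000 pc1: +2 =244
r33=100001 pc2: +4 =248
r34=100010 pc2: +4 =252
r35=100011 pc3: +8 =260
r36=100100 pc2: +4 =264
r37=100101 pc3: +8 =272
r38=100110 pc3: +8 =280
r39=100111 pc4: +16 =296
r40=101000 pc2: +4 =300
r41=101001 pc3: +8 =308
r42=101010 pc3: +8 =316
r43=101011 pc4: +16 =332
r44=101100 pc3: +8 =340
r45=101101 pc4: +16 =356
r46=101110 pc4: +16 =372
r47=101111 pc5: +32 =404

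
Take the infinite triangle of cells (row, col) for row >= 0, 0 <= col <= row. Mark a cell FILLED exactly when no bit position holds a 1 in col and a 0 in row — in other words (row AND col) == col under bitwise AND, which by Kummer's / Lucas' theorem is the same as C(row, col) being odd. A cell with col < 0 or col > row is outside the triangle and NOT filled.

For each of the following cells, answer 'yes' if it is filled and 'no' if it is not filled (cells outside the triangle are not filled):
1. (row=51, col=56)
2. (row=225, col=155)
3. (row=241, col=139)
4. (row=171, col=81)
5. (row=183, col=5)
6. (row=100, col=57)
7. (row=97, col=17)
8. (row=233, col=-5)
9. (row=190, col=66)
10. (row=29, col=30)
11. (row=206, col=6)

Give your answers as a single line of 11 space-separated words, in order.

Answer: no no no no yes no no no no no yes

Derivation:
(51,56): col outside [0, 51] -> not filled
(225,155): row=0b11100001, col=0b10011011, row AND col = 0b10000001 = 129; 129 != 155 -> empty
(241,139): row=0b11110001, col=0b10001011, row AND col = 0b10000001 = 129; 129 != 139 -> empty
(171,81): row=0b10101011, col=0b1010001, row AND col = 0b1 = 1; 1 != 81 -> empty
(183,5): row=0b10110111, col=0b101, row AND col = 0b101 = 5; 5 == 5 -> filled
(100,57): row=0b1100100, col=0b111001, row AND col = 0b100000 = 32; 32 != 57 -> empty
(97,17): row=0b1100001, col=0b10001, row AND col = 0b1 = 1; 1 != 17 -> empty
(233,-5): col outside [0, 233] -> not filled
(190,66): row=0b10111110, col=0b1000010, row AND col = 0b10 = 2; 2 != 66 -> empty
(29,30): col outside [0, 29] -> not filled
(206,6): row=0b11001110, col=0b110, row AND col = 0b110 = 6; 6 == 6 -> filled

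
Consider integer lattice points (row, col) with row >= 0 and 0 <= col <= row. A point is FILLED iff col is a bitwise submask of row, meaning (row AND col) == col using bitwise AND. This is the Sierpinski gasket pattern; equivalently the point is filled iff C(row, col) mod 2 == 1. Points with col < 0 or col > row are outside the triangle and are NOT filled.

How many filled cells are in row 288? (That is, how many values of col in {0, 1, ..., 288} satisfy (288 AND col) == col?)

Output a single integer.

288 in binary = 100100000
popcount(288) = number of 1-bits in 100100000 = 2
A col c satisfies (288 AND c) == c iff every set bit of c is also set in 288; each of the 2 set bits of 288 can independently be on or off in c.
count = 2^2 = 4

Answer: 4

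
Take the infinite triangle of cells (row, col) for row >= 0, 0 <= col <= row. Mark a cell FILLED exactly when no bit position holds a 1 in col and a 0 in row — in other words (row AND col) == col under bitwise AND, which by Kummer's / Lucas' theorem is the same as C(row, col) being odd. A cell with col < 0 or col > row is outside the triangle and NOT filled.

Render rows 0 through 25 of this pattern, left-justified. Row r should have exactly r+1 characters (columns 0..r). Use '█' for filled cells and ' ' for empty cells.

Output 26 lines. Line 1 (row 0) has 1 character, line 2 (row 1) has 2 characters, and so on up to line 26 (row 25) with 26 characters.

r0=0: █
r1=1: ██
r2=10: █ █
r3=11: ████
r4=100: █   █
r5=101: ██  ██
r6=110: █ █ █ █
r7=111: ████████
r8=1000: █       █
r9=1001: ██      ██
r10=1010: █ █     █ █
r11=1011: ████    ████
r12=1100: █   █   █   █
r13=1101: ██  ██  ██  ██
r14=1110: █ █ █ █ █ █ █ █
r15=1111: ████████████████
r16=10000: █               █
r17=10001: ██              ██
r18=10010: █ █             █ █
r19=10011: ████            ████
r20=10100: █   █           █   █
r21=10101: ██  ██          ██  ██
r22=10110: █ █ █ █         █ █ █ █
r23=10111: ████████        ████████
r24=11000: █       █       █       █
r25=11001: ██      ██      ██      ██

Answer: █
██
█ █
████
█   █
██  ██
█ █ █ █
████████
█       █
██      ██
█ █     █ █
████    ████
█   █   █   █
██  ██  ██  ██
█ █ █ █ █ █ █ █
████████████████
█               █
██              ██
█ █             █ █
████            ████
█   █           █   █
██  ██          ██  ██
█ █ █ █         █ █ █ █
████████        ████████
█       █       █       █
██      ██      ██      ██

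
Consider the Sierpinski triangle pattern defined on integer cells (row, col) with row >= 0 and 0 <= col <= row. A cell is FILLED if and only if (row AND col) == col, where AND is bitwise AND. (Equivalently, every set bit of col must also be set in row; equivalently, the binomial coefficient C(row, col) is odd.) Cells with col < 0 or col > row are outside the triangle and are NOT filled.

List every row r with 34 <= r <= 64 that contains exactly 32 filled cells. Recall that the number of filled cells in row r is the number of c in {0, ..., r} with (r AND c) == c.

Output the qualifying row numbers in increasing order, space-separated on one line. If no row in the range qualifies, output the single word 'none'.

Row r has 2^popcount(r) filled cells, so we need popcount(r) = log2(32) = 5.
Scan r = 34..64 and keep those with exactly 5 one-bits:
r=34=100010 popcount=2 -> skip
r=35=100011 popcount=3 -> skip
r=36=100100 popcount=2 -> skip
r=37=100101 popcount=3 -> skip
r=38=100110 popcount=3 -> skip
r=39=100111 popcount=4 -> skip
r=40=101000 popcount=2 -> skip
r=41=101001 popcount=3 -> skip
r=42=101010 popcount=3 -> skip
r=43=101011 popcount=4 -> skip
r=44=101100 popcount=3 -> skip
r=45=101101 popcount=4 -> skip
r=46=101110 popcount=4 -> skip
r=47=101111 popcount=5 -> KEEP
r=48=110000 popcount=2 -> skip
r=49=110001 popcount=3 -> skip
r=50=110010 popcount=3 -> skip
r=51=110011 popcount=4 -> skip
r=52=110100 popcount=3 -> skip
r=53=110101 popcount=4 -> skip
r=54=110110 popcount=4 -> skip
r=55=110111 popcount=5 -> KEEP
r=56=111000 popcount=3 -> skip
r=57=111001 popcount=4 -> skip
r=58=111010 popcount=4 -> skip
r=59=111011 popcount=5 -> KEEP
r=60=111100 popcount=4 -> skip
r=61=111101 popcount=5 -> KEEP
r=62=111110 popcount=5 -> KEEP
r=63=111111 popcount=6 -> skip
r=64=1000000 popcount=1 -> skip
Kept rows: 47 55 59 61 62

Answer: 47 55 59 61 62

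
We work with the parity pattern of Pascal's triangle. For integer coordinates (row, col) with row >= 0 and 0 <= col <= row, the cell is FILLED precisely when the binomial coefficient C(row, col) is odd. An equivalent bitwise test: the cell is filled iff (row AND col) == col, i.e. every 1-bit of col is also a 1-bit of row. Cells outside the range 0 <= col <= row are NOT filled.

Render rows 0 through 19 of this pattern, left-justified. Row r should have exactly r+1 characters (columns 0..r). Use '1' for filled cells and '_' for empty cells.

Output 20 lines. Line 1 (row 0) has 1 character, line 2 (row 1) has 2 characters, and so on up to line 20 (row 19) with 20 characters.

r0=0: 1
r1=1: 11
r2=10: 1_1
r3=11: 1111
r4=100: 1___1
r5=101: 11__11
r6=110: 1_1_1_1
r7=111: 11111111
r8=1000: 1_______1
r9=1001: 11______11
r10=1010: 1_1_____1_1
r11=1011: 1111____1111
r12=1100: 1___1___1___1
r13=1101: 11__11__11__11
r14=1110: 1_1_1_1_1_1_1_1
r15=1111: 1111111111111111
r16=10000: 1_______________1
r17=10001: 11______________11
r18=10010: 1_1_____________1_1
r19=10011: 1111____________1111

Answer: 1
11
1_1
1111
1___1
11__11
1_1_1_1
11111111
1_______1
11______11
1_1_____1_1
1111____1111
1___1___1___1
11__11__11__11
1_1_1_1_1_1_1_1
1111111111111111
1_______________1
11______________11
1_1_____________1_1
1111____________1111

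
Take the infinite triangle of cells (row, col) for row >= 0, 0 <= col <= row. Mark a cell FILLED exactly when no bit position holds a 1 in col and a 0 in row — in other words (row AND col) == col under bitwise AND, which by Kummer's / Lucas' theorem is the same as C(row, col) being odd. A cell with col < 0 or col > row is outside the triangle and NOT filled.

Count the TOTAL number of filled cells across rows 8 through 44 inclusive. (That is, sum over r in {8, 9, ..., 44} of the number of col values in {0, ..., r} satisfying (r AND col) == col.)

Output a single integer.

Answer: 314

Derivation:
r8=1000 pc1: +2 =2
r9=1001 pc2: +4 =6
r10=1010 pc2: +4 =10
r11=1011 pc3: +8 =18
r12=1100 pc2: +4 =22
r13=1101 pc3: +8 =30
r14=1110 pc3: +8 =38
r15=1111 pc4: +16 =54
r16=10000 pc1: +2 =56
r17=10001 pc2: +4 =60
r18=10010 pc2: +4 =64
r19=10011 pc3: +8 =72
r20=10100 pc2: +4 =76
r21=10101 pc3: +8 =84
r22=10110 pc3: +8 =92
r23=10111 pc4: +16 =108
r24=11000 pc2: +4 =112
r25=11001 pc3: +8 =120
r26=11010 pc3: +8 =128
r27=11011 pc4: +16 =144
r28=11100 pc3: +8 =152
r29=11101 pc4: +16 =168
r30=11110 pc4: +16 =184
r31=11111 pc5: +32 =216
r32=100000 pc1: +2 =218
r33=100001 pc2: +4 =222
r34=100010 pc2: +4 =226
r35=100011 pc3: +8 =234
r36=100100 pc2: +4 =238
r37=100101 pc3: +8 =246
r38=100110 pc3: +8 =254
r39=100111 pc4: +16 =270
r40=101000 pc2: +4 =274
r41=101001 pc3: +8 =282
r42=101010 pc3: +8 =290
r43=101011 pc4: +16 =306
r44=101100 pc3: +8 =314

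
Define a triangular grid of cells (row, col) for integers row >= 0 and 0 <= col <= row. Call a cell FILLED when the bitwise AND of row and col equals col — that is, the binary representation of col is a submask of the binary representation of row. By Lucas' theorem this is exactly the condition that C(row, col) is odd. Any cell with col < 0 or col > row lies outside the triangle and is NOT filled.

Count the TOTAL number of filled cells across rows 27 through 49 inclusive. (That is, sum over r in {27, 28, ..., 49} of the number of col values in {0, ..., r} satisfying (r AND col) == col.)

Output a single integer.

r27=11011 pc4: +16 =16
r28=11100 pc3: +8 =24
r29=11101 pc4: +16 =40
r30=11110 pc4: +16 =56
r31=11111 pc5: +32 =88
r32=100000 pc1: +2 =90
r33=100001 pc2: +4 =94
r34=100010 pc2: +4 =98
r35=100011 pc3: +8 =106
r36=100100 pc2: +4 =110
r37=100101 pc3: +8 =118
r38=100110 pc3: +8 =126
r39=100111 pc4: +16 =142
r40=101000 pc2: +4 =146
r41=101001 pc3: +8 =154
r42=101010 pc3: +8 =162
r43=101011 pc4: +16 =178
r44=101100 pc3: +8 =186
r45=101101 pc4: +16 =202
r46=101110 pc4: +16 =218
r47=101111 pc5: +32 =250
r48=110000 pc2: +4 =254
r49=110001 pc3: +8 =262

Answer: 262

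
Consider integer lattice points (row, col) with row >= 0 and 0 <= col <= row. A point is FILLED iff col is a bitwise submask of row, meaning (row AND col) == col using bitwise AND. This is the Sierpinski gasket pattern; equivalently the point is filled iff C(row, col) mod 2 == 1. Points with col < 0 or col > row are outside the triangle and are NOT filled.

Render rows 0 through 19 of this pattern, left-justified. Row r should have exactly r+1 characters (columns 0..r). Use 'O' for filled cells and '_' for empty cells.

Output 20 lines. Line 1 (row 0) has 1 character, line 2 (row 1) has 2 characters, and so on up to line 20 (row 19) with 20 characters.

Answer: O
OO
O_O
OOOO
O___O
OO__OO
O_O_O_O
OOOOOOOO
O_______O
OO______OO
O_O_____O_O
OOOO____OOOO
O___O___O___O
OO__OO__OO__OO
O_O_O_O_O_O_O_O
OOOOOOOOOOOOOOOO
O_______________O
OO______________OO
O_O_____________O_O
OOOO____________OOOO

Derivation:
r0=0: O
r1=1: OO
r2=10: O_O
r3=11: OOOO
r4=100: O___O
r5=101: OO__OO
r6=110: O_O_O_O
r7=111: OOOOOOOO
r8=1000: O_______O
r9=1001: OO______OO
r10=1010: O_O_____O_O
r11=1011: OOOO____OOOO
r12=1100: O___O___O___O
r13=1101: OO__OO__OO__OO
r14=1110: O_O_O_O_O_O_O_O
r15=1111: OOOOOOOOOOOOOOOO
r16=10000: O_______________O
r17=10001: OO______________OO
r18=10010: O_O_____________O_O
r19=10011: OOOO____________OOOO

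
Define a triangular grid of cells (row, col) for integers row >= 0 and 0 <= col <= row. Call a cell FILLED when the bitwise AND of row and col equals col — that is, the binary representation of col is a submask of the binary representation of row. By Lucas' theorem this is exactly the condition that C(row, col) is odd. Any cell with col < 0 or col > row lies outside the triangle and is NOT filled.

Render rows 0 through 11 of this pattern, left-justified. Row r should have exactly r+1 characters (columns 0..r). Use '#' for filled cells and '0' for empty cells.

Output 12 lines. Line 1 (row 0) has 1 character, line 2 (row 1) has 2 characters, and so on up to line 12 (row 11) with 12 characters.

r0=0: #
r1=1: ##
r2=10: #0#
r3=11: ####
r4=100: #000#
r5=101: ##00##
r6=110: #0#0#0#
r7=111: ########
r8=1000: #0000000#
r9=1001: ##000000##
r10=1010: #0#00000#0#
r11=1011: ####0000####

Answer: #
##
#0#
####
#000#
##00##
#0#0#0#
########
#0000000#
##000000##
#0#00000#0#
####0000####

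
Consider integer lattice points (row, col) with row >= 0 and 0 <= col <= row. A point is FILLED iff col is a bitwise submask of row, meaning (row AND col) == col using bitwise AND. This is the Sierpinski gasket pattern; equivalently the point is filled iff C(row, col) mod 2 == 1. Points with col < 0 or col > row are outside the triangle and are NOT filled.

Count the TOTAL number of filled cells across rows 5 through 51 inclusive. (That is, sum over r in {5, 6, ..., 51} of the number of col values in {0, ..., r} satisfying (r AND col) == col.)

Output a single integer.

r5=101 pc2: +4 =4
r6=110 pc2: +4 =8
r7=111 pc3: +8 =16
r8=1000 pc1: +2 =18
r9=1001 pc2: +4 =22
r10=1010 pc2: +4 =26
r11=1011 pc3: +8 =34
r12=1100 pc2: +4 =38
r13=1101 pc3: +8 =46
r14=1110 pc3: +8 =54
r15=1111 pc4: +16 =70
r16=10000 pc1: +2 =72
r17=10001 pc2: +4 =76
r18=10010 pc2: +4 =80
r19=10011 pc3: +8 =88
r20=10100 pc2: +4 =92
r21=10101 pc3: +8 =100
r22=10110 pc3: +8 =108
r23=10111 pc4: +16 =124
r24=11000 pc2: +4 =128
r25=11001 pc3: +8 =136
r26=11010 pc3: +8 =144
r27=11011 pc4: +16 =160
r28=11100 pc3: +8 =168
r29=11101 pc4: +16 =184
r30=11110 pc4: +16 =200
r31=11111 pc5: +32 =232
r32=100000 pc1: +2 =234
r33=100001 pc2: +4 =238
r34=100010 pc2: +4 =242
r35=100011 pc3: +8 =250
r36=100100 pc2: +4 =254
r37=100101 pc3: +8 =262
r38=100110 pc3: +8 =270
r39=100111 pc4: +16 =286
r40=101000 pc2: +4 =290
r41=101001 pc3: +8 =298
r42=101010 pc3: +8 =306
r43=101011 pc4: +16 =322
r44=101100 pc3: +8 =330
r45=101101 pc4: +16 =346
r46=101110 pc4: +16 =362
r47=101111 pc5: +32 =394
r48=110000 pc2: +4 =398
r49=110001 pc3: +8 =406
r50=110010 pc3: +8 =414
r51=110011 pc4: +16 =430

Answer: 430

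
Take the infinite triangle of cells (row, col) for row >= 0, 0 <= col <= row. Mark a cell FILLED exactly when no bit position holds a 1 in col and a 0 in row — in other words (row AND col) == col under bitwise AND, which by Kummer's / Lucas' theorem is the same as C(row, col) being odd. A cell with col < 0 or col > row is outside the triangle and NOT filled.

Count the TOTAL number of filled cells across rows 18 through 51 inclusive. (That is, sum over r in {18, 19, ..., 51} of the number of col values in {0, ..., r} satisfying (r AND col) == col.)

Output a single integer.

r18=10010 pc2: +4 =4
r19=10011 pc3: +8 =12
r20=10100 pc2: +4 =16
r21=10101 pc3: +8 =24
r22=10110 pc3: +8 =32
r23=10111 pc4: +16 =48
r24=11000 pc2: +4 =52
r25=11001 pc3: +8 =60
r26=11010 pc3: +8 =68
r27=11011 pc4: +16 =84
r28=11100 pc3: +8 =92
r29=11101 pc4: +16 =108
r30=11110 pc4: +16 =124
r31=11111 pc5: +32 =156
r32=100000 pc1: +2 =158
r33=100001 pc2: +4 =162
r34=100010 pc2: +4 =166
r35=100011 pc3: +8 =174
r36=100100 pc2: +4 =178
r37=100101 pc3: +8 =186
r38=100110 pc3: +8 =194
r39=100111 pc4: +16 =210
r40=101000 pc2: +4 =214
r41=101001 pc3: +8 =222
r42=101010 pc3: +8 =230
r43=101011 pc4: +16 =246
r44=101100 pc3: +8 =254
r45=101101 pc4: +16 =270
r46=101110 pc4: +16 =286
r47=101111 pc5: +32 =318
r48=110000 pc2: +4 =322
r49=110001 pc3: +8 =330
r50=110010 pc3: +8 =338
r51=110011 pc4: +16 =354

Answer: 354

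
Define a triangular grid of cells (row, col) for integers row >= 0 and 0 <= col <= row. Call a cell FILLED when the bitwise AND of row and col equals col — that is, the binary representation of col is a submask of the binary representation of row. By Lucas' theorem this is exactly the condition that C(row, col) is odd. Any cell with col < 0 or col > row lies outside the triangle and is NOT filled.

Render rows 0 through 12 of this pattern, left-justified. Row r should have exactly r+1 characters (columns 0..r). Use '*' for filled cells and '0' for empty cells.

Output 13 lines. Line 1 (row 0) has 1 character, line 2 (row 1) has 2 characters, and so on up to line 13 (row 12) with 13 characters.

r0=0: *
r1=1: **
r2=10: *0*
r3=11: ****
r4=100: *000*
r5=101: **00**
r6=110: *0*0*0*
r7=111: ********
r8=1000: *0000000*
r9=1001: **000000**
r10=1010: *0*00000*0*
r11=1011: ****0000****
r12=1100: *000*000*000*

Answer: *
**
*0*
****
*000*
**00**
*0*0*0*
********
*0000000*
**000000**
*0*00000*0*
****0000****
*000*000*000*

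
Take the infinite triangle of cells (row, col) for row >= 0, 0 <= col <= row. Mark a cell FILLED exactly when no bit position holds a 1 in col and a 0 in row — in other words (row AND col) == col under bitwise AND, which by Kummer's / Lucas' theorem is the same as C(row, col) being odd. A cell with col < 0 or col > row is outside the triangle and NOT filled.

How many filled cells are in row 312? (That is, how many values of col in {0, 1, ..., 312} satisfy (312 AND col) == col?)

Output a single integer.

312 in binary = 100111000
popcount(312) = number of 1-bits in 100111000 = 4
A col c satisfies (312 AND c) == c iff every set bit of c is also set in 312; each of the 4 set bits of 312 can independently be on or off in c.
count = 2^4 = 16

Answer: 16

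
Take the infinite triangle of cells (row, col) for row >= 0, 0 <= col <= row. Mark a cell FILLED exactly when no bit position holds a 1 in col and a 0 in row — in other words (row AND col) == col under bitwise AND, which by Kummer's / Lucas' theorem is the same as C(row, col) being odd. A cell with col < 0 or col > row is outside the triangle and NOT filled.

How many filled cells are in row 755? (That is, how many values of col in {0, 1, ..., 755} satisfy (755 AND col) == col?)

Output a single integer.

Answer: 128

Derivation:
755 in binary = 1011110011
popcount(755) = number of 1-bits in 1011110011 = 7
A col c satisfies (755 AND c) == c iff every set bit of c is also set in 755; each of the 7 set bits of 755 can independently be on or off in c.
count = 2^7 = 128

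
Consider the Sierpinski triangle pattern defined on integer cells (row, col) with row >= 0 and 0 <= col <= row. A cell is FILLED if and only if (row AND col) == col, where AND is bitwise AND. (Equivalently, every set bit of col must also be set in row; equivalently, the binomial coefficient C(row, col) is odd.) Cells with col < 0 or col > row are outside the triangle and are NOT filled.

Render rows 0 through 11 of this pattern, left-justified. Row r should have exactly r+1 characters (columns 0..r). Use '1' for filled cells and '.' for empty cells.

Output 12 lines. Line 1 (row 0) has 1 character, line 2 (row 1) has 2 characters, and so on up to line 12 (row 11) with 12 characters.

Answer: 1
11
1.1
1111
1...1
11..11
1.1.1.1
11111111
1.......1
11......11
1.1.....1.1
1111....1111

Derivation:
r0=0: 1
r1=1: 11
r2=10: 1.1
r3=11: 1111
r4=100: 1...1
r5=101: 11..11
r6=110: 1.1.1.1
r7=111: 11111111
r8=1000: 1.......1
r9=1001: 11......11
r10=1010: 1.1.....1.1
r11=1011: 1111....1111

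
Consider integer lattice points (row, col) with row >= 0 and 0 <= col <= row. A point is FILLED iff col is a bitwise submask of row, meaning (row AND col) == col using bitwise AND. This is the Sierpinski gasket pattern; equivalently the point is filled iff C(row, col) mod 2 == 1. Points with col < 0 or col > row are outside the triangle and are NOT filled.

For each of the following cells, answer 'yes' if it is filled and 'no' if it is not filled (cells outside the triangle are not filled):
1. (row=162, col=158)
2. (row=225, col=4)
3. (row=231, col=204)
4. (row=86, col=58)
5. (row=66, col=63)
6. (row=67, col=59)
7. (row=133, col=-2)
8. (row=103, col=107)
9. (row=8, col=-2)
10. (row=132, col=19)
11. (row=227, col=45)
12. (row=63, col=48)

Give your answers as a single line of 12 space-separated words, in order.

Answer: no no no no no no no no no no no yes

Derivation:
(162,158): row=0b10100010, col=0b10011110, row AND col = 0b10000010 = 130; 130 != 158 -> empty
(225,4): row=0b11100001, col=0b100, row AND col = 0b0 = 0; 0 != 4 -> empty
(231,204): row=0b11100111, col=0b11001100, row AND col = 0b11000100 = 196; 196 != 204 -> empty
(86,58): row=0b1010110, col=0b111010, row AND col = 0b10010 = 18; 18 != 58 -> empty
(66,63): row=0b1000010, col=0b111111, row AND col = 0b10 = 2; 2 != 63 -> empty
(67,59): row=0b1000011, col=0b111011, row AND col = 0b11 = 3; 3 != 59 -> empty
(133,-2): col outside [0, 133] -> not filled
(103,107): col outside [0, 103] -> not filled
(8,-2): col outside [0, 8] -> not filled
(132,19): row=0b10000100, col=0b10011, row AND col = 0b0 = 0; 0 != 19 -> empty
(227,45): row=0b11100011, col=0b101101, row AND col = 0b100001 = 33; 33 != 45 -> empty
(63,48): row=0b111111, col=0b110000, row AND col = 0b110000 = 48; 48 == 48 -> filled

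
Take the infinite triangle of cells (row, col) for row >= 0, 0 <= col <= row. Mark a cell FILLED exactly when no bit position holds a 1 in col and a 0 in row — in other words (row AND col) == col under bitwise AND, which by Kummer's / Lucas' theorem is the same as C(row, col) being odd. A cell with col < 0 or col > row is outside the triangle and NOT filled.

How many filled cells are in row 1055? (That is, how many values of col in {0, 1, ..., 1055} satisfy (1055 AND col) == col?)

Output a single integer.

Answer: 64

Derivation:
1055 in binary = 10000011111
popcount(1055) = number of 1-bits in 10000011111 = 6
A col c satisfies (1055 AND c) == c iff every set bit of c is also set in 1055; each of the 6 set bits of 1055 can independently be on or off in c.
count = 2^6 = 64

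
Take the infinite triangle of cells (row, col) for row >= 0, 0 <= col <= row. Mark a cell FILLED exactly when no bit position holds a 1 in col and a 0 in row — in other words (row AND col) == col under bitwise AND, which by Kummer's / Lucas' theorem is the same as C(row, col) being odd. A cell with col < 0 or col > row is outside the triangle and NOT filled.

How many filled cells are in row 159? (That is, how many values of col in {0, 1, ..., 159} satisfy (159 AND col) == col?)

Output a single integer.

159 in binary = 10011111
popcount(159) = number of 1-bits in 10011111 = 6
A col c satisfies (159 AND c) == c iff every set bit of c is also set in 159; each of the 6 set bits of 159 can independently be on or off in c.
count = 2^6 = 64

Answer: 64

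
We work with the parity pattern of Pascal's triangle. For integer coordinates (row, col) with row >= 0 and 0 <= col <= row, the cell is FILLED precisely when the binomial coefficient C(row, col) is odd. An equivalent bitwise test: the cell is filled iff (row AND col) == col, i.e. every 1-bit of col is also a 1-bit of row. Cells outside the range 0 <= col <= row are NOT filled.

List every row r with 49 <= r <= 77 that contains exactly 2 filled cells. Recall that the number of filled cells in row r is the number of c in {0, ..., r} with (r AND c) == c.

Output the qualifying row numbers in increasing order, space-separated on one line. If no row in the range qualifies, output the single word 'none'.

Row r has 2^popcount(r) filled cells, so we need popcount(r) = log2(2) = 1.
Scan r = 49..77 and keep those with exactly 1 one-bits:
r=49=110001 popcount=3 -> skip
r=50=110010 popcount=3 -> skip
r=51=110011 popcount=4 -> skip
r=52=110100 popcount=3 -> skip
r=53=110101 popcount=4 -> skip
r=54=110110 popcount=4 -> skip
r=55=110111 popcount=5 -> skip
r=56=111000 popcount=3 -> skip
r=57=111001 popcount=4 -> skip
r=58=111010 popcount=4 -> skip
r=59=111011 popcount=5 -> skip
r=60=111100 popcount=4 -> skip
r=61=111101 popcount=5 -> skip
r=62=111110 popcount=5 -> skip
r=63=111111 popcount=6 -> skip
r=64=1000000 popcount=1 -> KEEP
r=65=1000001 popcount=2 -> skip
r=66=1000010 popcount=2 -> skip
r=67=1000011 popcount=3 -> skip
r=68=1000100 popcount=2 -> skip
r=69=1000101 popcount=3 -> skip
r=70=1000110 popcount=3 -> skip
r=71=1000111 popcount=4 -> skip
r=72=1001000 popcount=2 -> skip
r=73=1001001 popcount=3 -> skip
r=74=1001010 popcount=3 -> skip
r=75=1001011 popcount=4 -> skip
r=76=1001100 popcount=3 -> skip
r=77=1001101 popcount=4 -> skip
Kept rows: 64

Answer: 64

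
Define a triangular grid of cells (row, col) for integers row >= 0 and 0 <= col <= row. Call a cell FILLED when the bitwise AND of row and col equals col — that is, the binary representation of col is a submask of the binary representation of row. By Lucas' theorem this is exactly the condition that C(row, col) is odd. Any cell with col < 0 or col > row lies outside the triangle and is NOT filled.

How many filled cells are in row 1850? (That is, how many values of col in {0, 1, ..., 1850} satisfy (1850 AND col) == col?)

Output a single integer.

Answer: 128

Derivation:
1850 in binary = 11100111010
popcount(1850) = number of 1-bits in 11100111010 = 7
A col c satisfies (1850 AND c) == c iff every set bit of c is also set in 1850; each of the 7 set bits of 1850 can independently be on or off in c.
count = 2^7 = 128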